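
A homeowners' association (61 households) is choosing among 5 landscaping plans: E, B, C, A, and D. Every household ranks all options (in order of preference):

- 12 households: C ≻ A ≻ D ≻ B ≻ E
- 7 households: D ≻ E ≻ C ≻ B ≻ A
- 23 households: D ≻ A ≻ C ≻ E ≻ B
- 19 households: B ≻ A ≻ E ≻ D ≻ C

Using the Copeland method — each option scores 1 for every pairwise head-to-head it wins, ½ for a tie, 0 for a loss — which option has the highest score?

A

E: loses to B, C, A, and D → score 0.
B: beats E; loses to C, A, and D → score 1.
C: beats E and B; loses to A and D → score 2.
A: beats E, B, C, and D → score 4.
D: beats E, B, and C; loses to A → score 3.
A has the best pairwise record.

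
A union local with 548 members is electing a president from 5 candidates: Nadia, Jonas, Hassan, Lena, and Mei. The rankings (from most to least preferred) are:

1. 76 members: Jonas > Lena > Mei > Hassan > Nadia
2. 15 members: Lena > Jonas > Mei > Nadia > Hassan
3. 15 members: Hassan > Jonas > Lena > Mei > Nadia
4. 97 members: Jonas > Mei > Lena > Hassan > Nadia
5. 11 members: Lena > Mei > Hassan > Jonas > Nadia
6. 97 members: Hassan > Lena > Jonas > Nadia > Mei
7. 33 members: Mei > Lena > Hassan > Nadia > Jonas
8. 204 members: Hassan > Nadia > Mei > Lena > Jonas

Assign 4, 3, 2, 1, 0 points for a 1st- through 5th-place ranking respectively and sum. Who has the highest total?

Nadia: 76·0 + 15·1 + 15·0 + 97·0 + 11·0 + 97·1 + 33·1 + 204·3 = 757
Jonas: 76·4 + 15·3 + 15·3 + 97·4 + 11·1 + 97·2 + 33·0 + 204·0 = 987
Hassan: 76·1 + 15·0 + 15·4 + 97·1 + 11·2 + 97·4 + 33·2 + 204·4 = 1525
Lena: 76·3 + 15·4 + 15·2 + 97·2 + 11·4 + 97·3 + 33·3 + 204·1 = 1150
Mei: 76·2 + 15·2 + 15·1 + 97·3 + 11·3 + 97·0 + 33·4 + 204·2 = 1061
Hassan has the highest Borda score (1525).

Hassan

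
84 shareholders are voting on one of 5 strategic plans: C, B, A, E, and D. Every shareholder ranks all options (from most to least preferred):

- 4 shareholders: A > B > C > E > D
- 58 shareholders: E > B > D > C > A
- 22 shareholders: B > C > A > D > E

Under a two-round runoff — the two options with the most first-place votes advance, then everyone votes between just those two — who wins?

E

Round 1 first-place votes: C 0, B 22, A 4, E 58, D 0.
E and B advance.
Runoff: E is preferred to B by 58 voters; B by 26.
E wins the runoff.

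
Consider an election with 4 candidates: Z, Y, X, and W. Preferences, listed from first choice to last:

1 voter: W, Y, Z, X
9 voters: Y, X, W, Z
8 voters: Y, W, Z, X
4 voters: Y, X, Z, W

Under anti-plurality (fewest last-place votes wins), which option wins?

Last-place votes: Z 9, Y 0, X 9, W 4.
Y is ranked last by the fewest voters, so Y wins.

Y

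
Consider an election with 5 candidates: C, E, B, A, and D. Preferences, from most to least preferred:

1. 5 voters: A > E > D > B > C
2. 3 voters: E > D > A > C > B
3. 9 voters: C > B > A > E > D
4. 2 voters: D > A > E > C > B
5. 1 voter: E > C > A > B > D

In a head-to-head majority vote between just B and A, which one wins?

Voters preferring B to A: 9; preferring A to B: 11.
A wins the head-to-head.

A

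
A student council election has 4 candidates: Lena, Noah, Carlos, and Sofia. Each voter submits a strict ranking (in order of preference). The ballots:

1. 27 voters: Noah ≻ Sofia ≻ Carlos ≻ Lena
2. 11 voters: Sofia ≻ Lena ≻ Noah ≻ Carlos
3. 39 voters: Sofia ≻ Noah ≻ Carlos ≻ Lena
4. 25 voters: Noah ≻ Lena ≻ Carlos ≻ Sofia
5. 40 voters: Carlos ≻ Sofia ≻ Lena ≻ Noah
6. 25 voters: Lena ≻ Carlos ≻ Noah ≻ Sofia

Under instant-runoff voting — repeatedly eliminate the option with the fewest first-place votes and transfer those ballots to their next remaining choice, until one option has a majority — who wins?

Noah

Round 1: Lena 25, Noah 52, Carlos 40, Sofia 50. Eliminate Lena.
Round 2: Noah 52, Carlos 65, Sofia 50. Eliminate Sofia.
Round 3: Noah 102, Carlos 65. Noah has a majority.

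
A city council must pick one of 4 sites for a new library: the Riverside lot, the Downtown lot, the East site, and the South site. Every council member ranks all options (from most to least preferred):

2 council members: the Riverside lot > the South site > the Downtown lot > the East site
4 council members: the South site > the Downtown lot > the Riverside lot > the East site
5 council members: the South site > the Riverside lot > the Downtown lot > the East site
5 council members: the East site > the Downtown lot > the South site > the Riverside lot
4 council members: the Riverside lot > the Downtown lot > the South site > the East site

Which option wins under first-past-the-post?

First-place votes: the Riverside lot 6, the Downtown lot 0, the East site 5, the South site 9.
the South site has the most first-place votes.

the South site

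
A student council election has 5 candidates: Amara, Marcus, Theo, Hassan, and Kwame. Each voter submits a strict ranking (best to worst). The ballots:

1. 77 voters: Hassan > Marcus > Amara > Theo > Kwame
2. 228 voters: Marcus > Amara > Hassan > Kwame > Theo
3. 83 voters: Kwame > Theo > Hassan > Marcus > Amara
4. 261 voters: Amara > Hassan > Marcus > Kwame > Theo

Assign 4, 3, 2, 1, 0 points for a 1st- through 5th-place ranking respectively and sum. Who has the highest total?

Amara: 77·2 + 228·3 + 83·0 + 261·4 = 1882
Marcus: 77·3 + 228·4 + 83·1 + 261·2 = 1748
Theo: 77·1 + 228·0 + 83·3 + 261·0 = 326
Hassan: 77·4 + 228·2 + 83·2 + 261·3 = 1713
Kwame: 77·0 + 228·1 + 83·4 + 261·1 = 821
Amara has the highest Borda score (1882).

Amara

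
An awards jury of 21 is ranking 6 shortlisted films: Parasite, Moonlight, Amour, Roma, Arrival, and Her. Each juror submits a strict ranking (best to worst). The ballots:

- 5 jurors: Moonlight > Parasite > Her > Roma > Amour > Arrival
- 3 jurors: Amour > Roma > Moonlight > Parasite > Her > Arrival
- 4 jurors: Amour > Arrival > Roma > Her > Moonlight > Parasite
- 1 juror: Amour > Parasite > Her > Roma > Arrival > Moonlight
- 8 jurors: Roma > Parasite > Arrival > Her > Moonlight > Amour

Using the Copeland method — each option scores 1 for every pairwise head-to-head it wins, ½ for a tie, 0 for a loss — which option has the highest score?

Parasite: beats Amour, Arrival, and Her; loses to Moonlight and Roma → score 3.
Moonlight: beats Parasite and Amour; loses to Roma, Arrival, and Her → score 2.
Amour: beats Arrival; loses to Parasite, Moonlight, Roma, and Her → score 1.
Roma: beats Parasite, Moonlight, Amour, Arrival, and Her → score 5.
Arrival: beats Moonlight and Her; loses to Parasite, Amour, and Roma → score 2.
Her: beats Moonlight and Amour; loses to Parasite, Roma, and Arrival → score 2.
Roma has the best pairwise record.

Roma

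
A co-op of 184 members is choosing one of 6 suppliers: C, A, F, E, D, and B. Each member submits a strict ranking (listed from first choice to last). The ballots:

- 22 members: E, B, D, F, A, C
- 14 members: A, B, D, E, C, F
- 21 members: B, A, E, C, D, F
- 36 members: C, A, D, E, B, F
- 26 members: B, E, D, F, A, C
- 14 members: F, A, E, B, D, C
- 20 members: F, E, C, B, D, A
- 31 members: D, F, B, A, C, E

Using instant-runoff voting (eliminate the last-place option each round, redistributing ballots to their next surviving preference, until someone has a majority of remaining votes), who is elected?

Round 1: C 36, A 14, F 34, E 22, D 31, B 47. Eliminate A.
Round 2: C 36, F 34, E 22, D 31, B 61. Eliminate E.
Round 3: C 36, F 34, D 31, B 83. Eliminate D.
Round 4: C 36, F 65, B 83. Eliminate C.
Round 5: F 65, B 119. B has a majority.

B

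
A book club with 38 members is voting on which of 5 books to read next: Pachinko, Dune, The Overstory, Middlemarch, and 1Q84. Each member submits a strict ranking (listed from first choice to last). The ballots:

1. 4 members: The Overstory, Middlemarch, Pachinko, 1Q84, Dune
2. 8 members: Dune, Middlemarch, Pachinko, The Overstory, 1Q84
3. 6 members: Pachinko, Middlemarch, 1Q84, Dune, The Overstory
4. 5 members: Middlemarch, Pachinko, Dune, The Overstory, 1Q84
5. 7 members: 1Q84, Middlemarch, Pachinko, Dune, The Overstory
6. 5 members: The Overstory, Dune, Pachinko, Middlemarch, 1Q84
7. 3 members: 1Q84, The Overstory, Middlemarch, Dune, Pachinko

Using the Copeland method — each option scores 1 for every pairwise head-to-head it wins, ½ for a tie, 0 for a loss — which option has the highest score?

Middlemarch

Pachinko: beats Dune, The Overstory, and 1Q84; loses to Middlemarch → score 3.
Dune: beats The Overstory; loses to Pachinko, Middlemarch, and 1Q84 → score 1.
The Overstory: beats 1Q84; loses to Pachinko, Dune, and Middlemarch → score 1.
Middlemarch: beats Pachinko, Dune, The Overstory, and 1Q84 → score 4.
1Q84: beats Dune; loses to Pachinko, The Overstory, and Middlemarch → score 1.
Middlemarch has the best pairwise record.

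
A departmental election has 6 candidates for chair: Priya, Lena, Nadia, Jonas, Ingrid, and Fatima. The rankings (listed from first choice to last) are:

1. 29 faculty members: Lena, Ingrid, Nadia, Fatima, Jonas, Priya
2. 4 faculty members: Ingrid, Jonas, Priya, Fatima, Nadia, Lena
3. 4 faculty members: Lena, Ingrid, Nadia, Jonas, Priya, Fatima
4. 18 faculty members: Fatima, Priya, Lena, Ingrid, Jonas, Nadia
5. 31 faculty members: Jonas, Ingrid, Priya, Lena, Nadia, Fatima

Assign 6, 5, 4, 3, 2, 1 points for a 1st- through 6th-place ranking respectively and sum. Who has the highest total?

Priya: 29·1 + 4·4 + 4·2 + 18·5 + 31·4 = 267
Lena: 29·6 + 4·1 + 4·6 + 18·4 + 31·3 = 367
Nadia: 29·4 + 4·2 + 4·4 + 18·1 + 31·2 = 220
Jonas: 29·2 + 4·5 + 4·3 + 18·2 + 31·6 = 312
Ingrid: 29·5 + 4·6 + 4·5 + 18·3 + 31·5 = 398
Fatima: 29·3 + 4·3 + 4·1 + 18·6 + 31·1 = 242
Ingrid has the highest Borda score (398).

Ingrid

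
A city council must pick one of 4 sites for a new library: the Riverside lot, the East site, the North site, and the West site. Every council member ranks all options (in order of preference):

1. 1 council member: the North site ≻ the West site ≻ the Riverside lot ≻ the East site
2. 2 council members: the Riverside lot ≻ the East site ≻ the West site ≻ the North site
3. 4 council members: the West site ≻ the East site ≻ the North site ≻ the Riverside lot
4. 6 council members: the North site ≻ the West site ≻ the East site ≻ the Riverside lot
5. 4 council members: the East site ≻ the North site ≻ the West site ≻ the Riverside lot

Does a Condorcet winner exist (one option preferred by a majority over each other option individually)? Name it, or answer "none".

none

Checking pairwise contests:
the East site beats the Riverside lot 14–3.
the West site beats the East site 11–6.
the East site beats the North site 10–7.
the North site beats the West site 11–6.
Every option loses at least one head-to-head, so there is no Condorcet winner.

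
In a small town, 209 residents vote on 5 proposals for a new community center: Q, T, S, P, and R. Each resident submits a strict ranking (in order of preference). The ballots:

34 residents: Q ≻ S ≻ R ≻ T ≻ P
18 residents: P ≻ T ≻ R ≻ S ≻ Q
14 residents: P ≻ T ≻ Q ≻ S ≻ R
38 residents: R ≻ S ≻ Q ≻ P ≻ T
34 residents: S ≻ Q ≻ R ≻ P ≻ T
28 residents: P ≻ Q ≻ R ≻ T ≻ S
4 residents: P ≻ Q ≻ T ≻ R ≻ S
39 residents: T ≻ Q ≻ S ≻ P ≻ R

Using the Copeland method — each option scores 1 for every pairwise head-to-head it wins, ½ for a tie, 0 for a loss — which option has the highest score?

Q

Q: beats T, S, P, and R → score 4.
T: loses to Q, S, P, and R → score 0.
S: beats T, P, and R; loses to Q → score 3.
P: beats T; loses to Q, S, and R → score 1.
R: beats T and P; loses to Q and S → score 2.
Q has the best pairwise record.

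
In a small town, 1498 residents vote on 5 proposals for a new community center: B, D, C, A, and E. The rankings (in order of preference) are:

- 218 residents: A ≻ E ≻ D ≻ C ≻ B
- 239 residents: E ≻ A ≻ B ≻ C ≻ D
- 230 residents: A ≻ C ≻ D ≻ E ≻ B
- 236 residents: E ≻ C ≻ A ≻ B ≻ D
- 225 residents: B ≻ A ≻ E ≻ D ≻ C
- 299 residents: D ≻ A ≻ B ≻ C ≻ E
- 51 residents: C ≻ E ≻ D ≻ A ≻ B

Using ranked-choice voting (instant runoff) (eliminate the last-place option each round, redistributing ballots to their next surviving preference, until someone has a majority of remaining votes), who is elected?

A

Round 1: B 225, D 299, C 51, A 448, E 475. Eliminate C.
Round 2: B 225, D 299, A 448, E 526. Eliminate B.
Round 3: D 299, A 673, E 526. Eliminate D.
Round 4: A 972, E 526. A has a majority.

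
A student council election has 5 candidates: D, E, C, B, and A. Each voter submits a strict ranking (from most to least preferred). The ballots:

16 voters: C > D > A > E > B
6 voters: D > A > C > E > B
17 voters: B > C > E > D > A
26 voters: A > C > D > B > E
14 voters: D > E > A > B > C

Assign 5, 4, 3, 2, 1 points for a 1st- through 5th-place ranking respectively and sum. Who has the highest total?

C

D: 16·4 + 6·5 + 17·2 + 26·3 + 14·5 = 276
E: 16·2 + 6·2 + 17·3 + 26·1 + 14·4 = 177
C: 16·5 + 6·3 + 17·4 + 26·4 + 14·1 = 284
B: 16·1 + 6·1 + 17·5 + 26·2 + 14·2 = 187
A: 16·3 + 6·4 + 17·1 + 26·5 + 14·3 = 261
C has the highest Borda score (284).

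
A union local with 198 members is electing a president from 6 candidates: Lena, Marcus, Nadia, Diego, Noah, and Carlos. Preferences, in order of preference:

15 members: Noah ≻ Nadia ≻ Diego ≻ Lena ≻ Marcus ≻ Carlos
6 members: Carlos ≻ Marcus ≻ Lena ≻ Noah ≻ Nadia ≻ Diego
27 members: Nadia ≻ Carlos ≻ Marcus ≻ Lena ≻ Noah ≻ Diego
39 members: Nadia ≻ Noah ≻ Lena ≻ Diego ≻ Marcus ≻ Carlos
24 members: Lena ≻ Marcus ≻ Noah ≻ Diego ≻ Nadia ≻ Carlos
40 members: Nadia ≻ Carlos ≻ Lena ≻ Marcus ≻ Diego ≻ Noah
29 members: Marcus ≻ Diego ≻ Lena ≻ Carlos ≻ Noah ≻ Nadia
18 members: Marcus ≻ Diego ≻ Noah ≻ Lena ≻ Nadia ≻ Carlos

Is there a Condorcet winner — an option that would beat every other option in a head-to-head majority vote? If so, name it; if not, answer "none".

Nadia

Nadia vs Lena: 121–77 for Nadia.
Nadia vs Marcus: 121–77 for Nadia.
Nadia vs Diego: 127–71 for Nadia.
Nadia vs Noah: 106–92 for Nadia.
Nadia vs Carlos: 163–35 for Nadia.
Nadia beats every other option head-to-head.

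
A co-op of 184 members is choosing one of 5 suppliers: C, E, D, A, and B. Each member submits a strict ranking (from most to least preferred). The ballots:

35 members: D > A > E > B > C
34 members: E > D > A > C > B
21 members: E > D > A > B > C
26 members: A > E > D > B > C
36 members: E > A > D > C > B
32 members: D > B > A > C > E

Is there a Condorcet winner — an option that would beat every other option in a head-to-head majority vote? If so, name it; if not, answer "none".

Checking pairwise contests:
E beats C 152–32.
A beats E 93–91.
E beats D 117–67.
D beats A 122–62.
E beats B 152–32.
Every option loses at least one head-to-head, so there is no Condorcet winner.

none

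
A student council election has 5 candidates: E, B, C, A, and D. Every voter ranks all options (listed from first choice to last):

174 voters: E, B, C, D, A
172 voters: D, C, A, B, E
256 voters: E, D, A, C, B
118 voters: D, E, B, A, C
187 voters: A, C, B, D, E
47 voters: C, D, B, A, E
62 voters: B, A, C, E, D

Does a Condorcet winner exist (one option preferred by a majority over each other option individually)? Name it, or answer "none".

D vs E: 524–492 for D.
D vs B: 593–423 for D.
D vs C: 546–470 for D.
D vs A: 767–249 for D.
D beats every other option head-to-head.

D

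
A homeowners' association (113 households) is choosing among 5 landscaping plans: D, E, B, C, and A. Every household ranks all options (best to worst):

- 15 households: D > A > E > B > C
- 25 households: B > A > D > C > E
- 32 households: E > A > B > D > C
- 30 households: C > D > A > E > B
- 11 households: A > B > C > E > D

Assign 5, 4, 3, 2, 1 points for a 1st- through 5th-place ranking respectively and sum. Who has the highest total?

A

D: 15·5 + 25·3 + 32·2 + 30·4 + 11·1 = 345
E: 15·3 + 25·1 + 32·5 + 30·2 + 11·2 = 312
B: 15·2 + 25·5 + 32·3 + 30·1 + 11·4 = 325
C: 15·1 + 25·2 + 32·1 + 30·5 + 11·3 = 280
A: 15·4 + 25·4 + 32·4 + 30·3 + 11·5 = 433
A has the highest Borda score (433).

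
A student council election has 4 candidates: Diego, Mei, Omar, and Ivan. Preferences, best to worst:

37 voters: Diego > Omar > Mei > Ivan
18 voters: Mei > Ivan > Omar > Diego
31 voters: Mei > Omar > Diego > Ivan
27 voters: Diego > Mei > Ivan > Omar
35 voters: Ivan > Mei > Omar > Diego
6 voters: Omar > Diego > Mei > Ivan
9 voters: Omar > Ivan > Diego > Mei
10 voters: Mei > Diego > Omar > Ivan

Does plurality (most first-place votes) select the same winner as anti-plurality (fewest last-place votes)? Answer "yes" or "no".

no

Plurality — first-place votes: Diego 64, Mei 59, Omar 15, Ivan 35. Winner: Diego.
Anti-plurality — last-place votes: Diego 53, Mei 9, Omar 27, Ivan 84. Winner: Mei.
The two methods disagree.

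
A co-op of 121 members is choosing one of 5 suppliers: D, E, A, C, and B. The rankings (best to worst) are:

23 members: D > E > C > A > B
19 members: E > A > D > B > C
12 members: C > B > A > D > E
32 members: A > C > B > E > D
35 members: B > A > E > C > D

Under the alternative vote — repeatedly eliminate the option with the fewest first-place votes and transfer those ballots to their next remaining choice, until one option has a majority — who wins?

A

Round 1: D 23, E 19, A 32, C 12, B 35. Eliminate C.
Round 2: D 23, E 19, A 32, B 47. Eliminate E.
Round 3: D 23, A 51, B 47. Eliminate D.
Round 4: A 74, B 47. A has a majority.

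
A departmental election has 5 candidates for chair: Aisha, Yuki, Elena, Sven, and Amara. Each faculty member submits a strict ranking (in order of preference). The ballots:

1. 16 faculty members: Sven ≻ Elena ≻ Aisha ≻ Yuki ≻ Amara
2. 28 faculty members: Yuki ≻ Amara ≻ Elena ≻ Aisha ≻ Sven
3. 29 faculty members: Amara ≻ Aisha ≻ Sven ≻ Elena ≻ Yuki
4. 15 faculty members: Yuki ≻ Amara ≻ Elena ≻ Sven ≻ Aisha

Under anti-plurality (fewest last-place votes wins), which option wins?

Last-place votes: Aisha 15, Yuki 29, Elena 0, Sven 28, Amara 16.
Elena is ranked last by the fewest voters, so Elena wins.

Elena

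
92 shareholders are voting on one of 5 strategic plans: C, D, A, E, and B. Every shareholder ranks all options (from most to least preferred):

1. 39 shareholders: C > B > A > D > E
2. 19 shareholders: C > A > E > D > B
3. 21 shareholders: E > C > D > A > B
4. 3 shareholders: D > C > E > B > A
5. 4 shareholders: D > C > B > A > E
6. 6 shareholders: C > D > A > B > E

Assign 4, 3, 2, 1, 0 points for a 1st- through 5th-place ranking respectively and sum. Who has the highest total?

C

C: 39·4 + 19·4 + 21·3 + 3·3 + 4·3 + 6·4 = 340
D: 39·1 + 19·1 + 21·2 + 3·4 + 4·4 + 6·3 = 146
A: 39·2 + 19·3 + 21·1 + 3·0 + 4·1 + 6·2 = 172
E: 39·0 + 19·2 + 21·4 + 3·2 + 4·0 + 6·0 = 128
B: 39·3 + 19·0 + 21·0 + 3·1 + 4·2 + 6·1 = 134
C has the highest Borda score (340).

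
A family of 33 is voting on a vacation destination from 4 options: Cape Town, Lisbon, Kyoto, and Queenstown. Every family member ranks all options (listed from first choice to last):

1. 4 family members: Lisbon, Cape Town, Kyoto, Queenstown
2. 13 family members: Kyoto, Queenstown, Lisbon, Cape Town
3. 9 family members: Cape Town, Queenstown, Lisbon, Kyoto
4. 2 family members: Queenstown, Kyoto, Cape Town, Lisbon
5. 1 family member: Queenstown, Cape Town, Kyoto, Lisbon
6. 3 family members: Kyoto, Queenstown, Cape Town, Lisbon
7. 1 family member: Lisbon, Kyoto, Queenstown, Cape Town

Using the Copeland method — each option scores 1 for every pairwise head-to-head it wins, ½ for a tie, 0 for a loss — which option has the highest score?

Cape Town: loses to Lisbon, Kyoto, and Queenstown → score 0.
Lisbon: beats Cape Town; loses to Kyoto and Queenstown → score 1.
Kyoto: beats Cape Town, Lisbon, and Queenstown → score 3.
Queenstown: beats Cape Town and Lisbon; loses to Kyoto → score 2.
Kyoto has the best pairwise record.

Kyoto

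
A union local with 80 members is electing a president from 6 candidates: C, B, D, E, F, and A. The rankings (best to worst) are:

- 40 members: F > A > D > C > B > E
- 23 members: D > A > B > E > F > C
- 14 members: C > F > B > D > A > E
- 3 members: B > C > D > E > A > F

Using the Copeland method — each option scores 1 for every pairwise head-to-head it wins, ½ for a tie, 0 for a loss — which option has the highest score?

F

C: beats B and E; loses to D, F, and A → score 2.
B: beats E; loses to C, D, F, and A → score 1.
D: beats C, B, and E; ties A; loses to F → score 3.5.
E: loses to C, B, D, F, and A → score 0.
F: beats C, B, D, E, and A → score 5.
A: beats C, B, and E; ties D; loses to F → score 3.5.
F has the best pairwise record.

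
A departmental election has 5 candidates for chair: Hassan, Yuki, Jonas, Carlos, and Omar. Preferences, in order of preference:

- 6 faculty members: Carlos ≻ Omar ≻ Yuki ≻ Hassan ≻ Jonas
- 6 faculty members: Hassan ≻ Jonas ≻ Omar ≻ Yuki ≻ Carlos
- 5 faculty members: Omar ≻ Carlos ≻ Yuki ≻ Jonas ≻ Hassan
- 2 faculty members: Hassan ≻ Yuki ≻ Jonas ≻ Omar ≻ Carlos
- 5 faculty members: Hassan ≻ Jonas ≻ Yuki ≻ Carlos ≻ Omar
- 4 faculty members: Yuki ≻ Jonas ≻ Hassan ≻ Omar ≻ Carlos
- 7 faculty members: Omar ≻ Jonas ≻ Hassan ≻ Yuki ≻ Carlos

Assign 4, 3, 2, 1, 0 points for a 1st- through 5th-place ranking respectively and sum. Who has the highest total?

Hassan: 6·1 + 6·4 + 5·0 + 2·4 + 5·4 + 4·2 + 7·2 = 80
Yuki: 6·2 + 6·1 + 5·2 + 2·3 + 5·2 + 4·4 + 7·1 = 67
Jonas: 6·0 + 6·3 + 5·1 + 2·2 + 5·3 + 4·3 + 7·3 = 75
Carlos: 6·4 + 6·0 + 5·3 + 2·0 + 5·1 + 4·0 + 7·0 = 44
Omar: 6·3 + 6·2 + 5·4 + 2·1 + 5·0 + 4·1 + 7·4 = 84
Omar has the highest Borda score (84).

Omar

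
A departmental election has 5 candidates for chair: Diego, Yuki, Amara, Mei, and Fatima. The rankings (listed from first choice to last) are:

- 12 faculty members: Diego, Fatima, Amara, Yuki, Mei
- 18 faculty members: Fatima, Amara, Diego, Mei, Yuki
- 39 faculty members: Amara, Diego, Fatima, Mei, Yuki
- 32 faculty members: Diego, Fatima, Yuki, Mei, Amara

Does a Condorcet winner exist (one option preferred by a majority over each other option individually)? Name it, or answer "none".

Checking pairwise contests:
Amara beats Diego 57–44.
Diego beats Yuki 101–0.
Fatima beats Amara 62–39.
Diego beats Mei 101–0.
Diego beats Fatima 83–18.
Every option loses at least one head-to-head, so there is no Condorcet winner.

none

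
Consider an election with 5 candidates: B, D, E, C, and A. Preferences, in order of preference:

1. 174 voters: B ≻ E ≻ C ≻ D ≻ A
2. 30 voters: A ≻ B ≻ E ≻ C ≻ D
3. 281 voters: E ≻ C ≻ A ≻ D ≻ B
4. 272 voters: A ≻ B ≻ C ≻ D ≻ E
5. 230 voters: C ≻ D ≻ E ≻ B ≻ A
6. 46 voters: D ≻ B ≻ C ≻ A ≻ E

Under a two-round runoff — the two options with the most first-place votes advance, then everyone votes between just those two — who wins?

E

Round 1 first-place votes: B 174, D 46, E 281, C 230, A 302.
A and E advance.
Runoff: A is preferred to E by 348 voters; E by 685.
E wins the runoff.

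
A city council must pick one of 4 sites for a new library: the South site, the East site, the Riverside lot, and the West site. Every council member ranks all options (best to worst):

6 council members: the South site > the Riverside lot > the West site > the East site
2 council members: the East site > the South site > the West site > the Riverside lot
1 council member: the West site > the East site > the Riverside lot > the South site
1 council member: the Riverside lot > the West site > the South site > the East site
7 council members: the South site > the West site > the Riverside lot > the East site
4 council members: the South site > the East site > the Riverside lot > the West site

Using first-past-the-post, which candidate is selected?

First-place votes: the South site 17, the East site 2, the Riverside lot 1, the West site 1.
the South site has the most first-place votes.

the South site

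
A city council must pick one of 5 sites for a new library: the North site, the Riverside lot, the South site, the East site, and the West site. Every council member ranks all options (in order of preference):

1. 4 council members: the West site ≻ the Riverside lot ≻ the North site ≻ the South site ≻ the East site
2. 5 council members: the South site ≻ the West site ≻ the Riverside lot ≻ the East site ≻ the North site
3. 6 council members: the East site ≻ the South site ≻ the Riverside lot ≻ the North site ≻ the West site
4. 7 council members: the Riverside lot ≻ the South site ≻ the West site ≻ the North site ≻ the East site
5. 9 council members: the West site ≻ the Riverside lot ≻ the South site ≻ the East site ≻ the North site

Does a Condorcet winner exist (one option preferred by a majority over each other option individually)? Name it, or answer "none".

Checking pairwise contests:
the Riverside lot beats the North site 31–0.
the West site beats the Riverside lot 18–13.
the Riverside lot beats the South site 20–11.
the Riverside lot beats the East site 25–6.
the South site beats the West site 18–13.
Every option loses at least one head-to-head, so there is no Condorcet winner.

none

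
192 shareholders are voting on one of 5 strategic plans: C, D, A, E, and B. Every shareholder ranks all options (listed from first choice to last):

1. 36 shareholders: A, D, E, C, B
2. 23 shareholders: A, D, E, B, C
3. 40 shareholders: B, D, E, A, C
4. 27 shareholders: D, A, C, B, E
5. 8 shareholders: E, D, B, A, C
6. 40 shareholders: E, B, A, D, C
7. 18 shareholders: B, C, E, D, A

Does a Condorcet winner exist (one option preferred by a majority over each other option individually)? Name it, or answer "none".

Checking pairwise contests:
D beats C 174–18.
A beats D 99–93.
E beats A 106–86.
D beats E 126–66.
E beats B 107–85.
Every option loses at least one head-to-head, so there is no Condorcet winner.

none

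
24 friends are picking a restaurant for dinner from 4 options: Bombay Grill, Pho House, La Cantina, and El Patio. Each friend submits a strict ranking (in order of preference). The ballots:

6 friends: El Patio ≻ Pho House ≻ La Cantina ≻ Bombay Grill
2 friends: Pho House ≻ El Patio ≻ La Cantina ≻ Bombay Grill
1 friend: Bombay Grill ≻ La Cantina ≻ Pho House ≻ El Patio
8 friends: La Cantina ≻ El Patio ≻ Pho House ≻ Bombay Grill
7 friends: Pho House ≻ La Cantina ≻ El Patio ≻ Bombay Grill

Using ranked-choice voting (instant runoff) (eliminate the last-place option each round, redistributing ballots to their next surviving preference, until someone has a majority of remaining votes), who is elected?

Round 1: Bombay Grill 1, Pho House 9, La Cantina 8, El Patio 6. Eliminate Bombay Grill.
Round 2: Pho House 9, La Cantina 9, El Patio 6. Eliminate El Patio.
Round 3: Pho House 15, La Cantina 9. Pho House has a majority.

Pho House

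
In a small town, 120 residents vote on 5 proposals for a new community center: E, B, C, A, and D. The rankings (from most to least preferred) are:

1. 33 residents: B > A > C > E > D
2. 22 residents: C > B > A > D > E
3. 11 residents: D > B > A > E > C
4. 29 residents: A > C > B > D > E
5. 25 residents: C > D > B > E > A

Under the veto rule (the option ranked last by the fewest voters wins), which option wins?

Last-place votes: E 51, B 0, C 11, A 25, D 33.
B is ranked last by the fewest voters, so B wins.

B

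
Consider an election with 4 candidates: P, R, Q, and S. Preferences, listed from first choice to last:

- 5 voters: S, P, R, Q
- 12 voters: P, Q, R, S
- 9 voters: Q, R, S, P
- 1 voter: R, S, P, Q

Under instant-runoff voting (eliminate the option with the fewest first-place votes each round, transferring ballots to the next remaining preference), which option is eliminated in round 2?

S

Round 1: P 12, R 1, Q 9, S 5. Eliminate R.
Round 2: P 12, Q 9, S 6. Eliminate S.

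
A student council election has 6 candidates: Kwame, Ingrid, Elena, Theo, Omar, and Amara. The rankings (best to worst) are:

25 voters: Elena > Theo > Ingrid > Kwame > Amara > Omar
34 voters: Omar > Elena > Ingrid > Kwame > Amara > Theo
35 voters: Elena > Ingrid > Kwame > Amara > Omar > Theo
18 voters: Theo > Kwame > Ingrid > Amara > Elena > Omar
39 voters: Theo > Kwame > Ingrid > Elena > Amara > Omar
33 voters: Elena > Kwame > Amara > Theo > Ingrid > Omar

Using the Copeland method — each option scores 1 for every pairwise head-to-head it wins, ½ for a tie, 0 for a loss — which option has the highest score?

Elena

Kwame: beats Theo, Omar, and Amara; loses to Ingrid and Elena → score 3.
Ingrid: beats Kwame, Omar, and Amara; loses to Elena and Theo → score 3.
Elena: beats Kwame, Ingrid, Theo, Omar, and Amara → score 5.
Theo: beats Ingrid and Omar; loses to Kwame, Elena, and Amara → score 2.
Omar: loses to Kwame, Ingrid, Elena, Theo, and Amara → score 0.
Amara: beats Theo and Omar; loses to Kwame, Ingrid, and Elena → score 2.
Elena has the best pairwise record.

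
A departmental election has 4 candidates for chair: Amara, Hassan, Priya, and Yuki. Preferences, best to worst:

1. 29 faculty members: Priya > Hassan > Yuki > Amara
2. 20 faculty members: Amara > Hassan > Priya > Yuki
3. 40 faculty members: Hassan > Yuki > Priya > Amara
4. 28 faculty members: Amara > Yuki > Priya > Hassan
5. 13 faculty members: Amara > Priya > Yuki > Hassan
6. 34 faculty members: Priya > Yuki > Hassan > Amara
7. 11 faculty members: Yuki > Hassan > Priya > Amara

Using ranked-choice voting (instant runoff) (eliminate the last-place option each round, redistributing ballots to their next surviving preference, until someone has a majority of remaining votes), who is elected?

Round 1: Amara 61, Hassan 40, Priya 63, Yuki 11. Eliminate Yuki.
Round 2: Amara 61, Hassan 51, Priya 63. Eliminate Hassan.
Round 3: Amara 61, Priya 114. Priya has a majority.

Priya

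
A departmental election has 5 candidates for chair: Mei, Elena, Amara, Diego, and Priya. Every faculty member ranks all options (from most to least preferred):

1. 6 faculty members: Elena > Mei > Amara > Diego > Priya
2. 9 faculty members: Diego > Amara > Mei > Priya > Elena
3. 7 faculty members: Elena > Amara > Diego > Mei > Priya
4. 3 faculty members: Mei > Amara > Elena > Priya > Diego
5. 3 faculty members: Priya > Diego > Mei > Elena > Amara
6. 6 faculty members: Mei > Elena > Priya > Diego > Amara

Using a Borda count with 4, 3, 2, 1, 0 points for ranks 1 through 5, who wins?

Mei

Mei: 6·3 + 9·2 + 7·1 + 3·4 + 3·2 + 6·4 = 85
Elena: 6·4 + 9·0 + 7·4 + 3·2 + 3·1 + 6·3 = 79
Amara: 6·2 + 9·3 + 7·3 + 3·3 + 3·0 + 6·0 = 69
Diego: 6·1 + 9·4 + 7·2 + 3·0 + 3·3 + 6·1 = 71
Priya: 6·0 + 9·1 + 7·0 + 3·1 + 3·4 + 6·2 = 36
Mei has the highest Borda score (85).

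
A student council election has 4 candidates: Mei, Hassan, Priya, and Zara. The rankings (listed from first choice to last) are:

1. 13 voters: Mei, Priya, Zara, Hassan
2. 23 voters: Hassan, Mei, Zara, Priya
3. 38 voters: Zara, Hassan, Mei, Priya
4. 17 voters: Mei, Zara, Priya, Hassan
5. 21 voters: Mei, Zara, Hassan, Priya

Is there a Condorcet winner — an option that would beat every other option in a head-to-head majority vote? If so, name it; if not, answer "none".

Checking pairwise contests:
Hassan beats Mei 61–51.
Zara beats Hassan 89–23.
Mei beats Priya 112–0.
Mei beats Zara 74–38.
Every option loses at least one head-to-head, so there is no Condorcet winner.

none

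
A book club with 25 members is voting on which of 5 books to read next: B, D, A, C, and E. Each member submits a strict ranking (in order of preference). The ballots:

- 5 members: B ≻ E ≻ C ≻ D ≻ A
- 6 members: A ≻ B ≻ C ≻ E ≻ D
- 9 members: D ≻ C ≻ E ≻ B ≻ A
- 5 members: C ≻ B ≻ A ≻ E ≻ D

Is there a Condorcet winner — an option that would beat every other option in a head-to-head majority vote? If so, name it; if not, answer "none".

C vs B: 14–11 for C.
C vs D: 16–9 for C.
C vs A: 19–6 for C.
C vs E: 20–5 for C.
C beats every other option head-to-head.

C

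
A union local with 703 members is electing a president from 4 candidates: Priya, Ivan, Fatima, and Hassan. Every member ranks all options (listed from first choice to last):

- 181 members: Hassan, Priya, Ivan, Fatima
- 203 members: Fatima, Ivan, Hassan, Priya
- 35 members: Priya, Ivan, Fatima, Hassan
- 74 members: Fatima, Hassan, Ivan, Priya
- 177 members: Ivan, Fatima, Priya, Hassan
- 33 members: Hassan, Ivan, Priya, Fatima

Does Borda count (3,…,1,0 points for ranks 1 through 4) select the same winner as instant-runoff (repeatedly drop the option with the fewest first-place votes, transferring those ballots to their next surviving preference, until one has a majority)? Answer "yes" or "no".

Borda — scores: Priya 677, Ivan 1328, Fatima 1220, Hassan 993. Winner: Ivan.
Instant-runoff — R1 Priya 35, Ivan 177, Fatima 277, Hassan 214 (Priya out); R2 Ivan 212, Fatima 277, Hassan 214 (Ivan out); R3 Fatima 489, Hassan 214 (Fatima winner). Winner: Fatima.
The two methods disagree.

no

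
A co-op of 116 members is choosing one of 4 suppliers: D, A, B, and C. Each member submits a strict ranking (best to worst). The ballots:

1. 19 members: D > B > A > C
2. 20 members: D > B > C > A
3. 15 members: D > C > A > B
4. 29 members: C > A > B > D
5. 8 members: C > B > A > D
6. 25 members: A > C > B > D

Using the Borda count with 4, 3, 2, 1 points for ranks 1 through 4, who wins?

C

D: 19·4 + 20·4 + 15·4 + 29·1 + 8·1 + 25·1 = 278
A: 19·2 + 20·1 + 15·2 + 29·3 + 8·2 + 25·4 = 291
B: 19·3 + 20·3 + 15·1 + 29·2 + 8·3 + 25·2 = 264
C: 19·1 + 20·2 + 15·3 + 29·4 + 8·4 + 25·3 = 327
C has the highest Borda score (327).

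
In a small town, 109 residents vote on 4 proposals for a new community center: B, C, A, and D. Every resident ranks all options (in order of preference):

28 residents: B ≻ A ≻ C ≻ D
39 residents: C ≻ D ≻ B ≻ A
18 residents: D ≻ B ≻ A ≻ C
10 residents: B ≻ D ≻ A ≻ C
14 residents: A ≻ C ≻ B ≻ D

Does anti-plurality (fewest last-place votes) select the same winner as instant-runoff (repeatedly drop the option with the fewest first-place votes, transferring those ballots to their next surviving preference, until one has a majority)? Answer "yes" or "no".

Anti-plurality — last-place votes: B 0, C 28, A 39, D 42. Winner: B.
Instant-runoff — R1 B 38, C 39, A 14, D 18 (A out); R2 B 38, C 53, D 18 (D out); R3 B 56, C 53 (B winner). Winner: B.
The two methods agree.

yes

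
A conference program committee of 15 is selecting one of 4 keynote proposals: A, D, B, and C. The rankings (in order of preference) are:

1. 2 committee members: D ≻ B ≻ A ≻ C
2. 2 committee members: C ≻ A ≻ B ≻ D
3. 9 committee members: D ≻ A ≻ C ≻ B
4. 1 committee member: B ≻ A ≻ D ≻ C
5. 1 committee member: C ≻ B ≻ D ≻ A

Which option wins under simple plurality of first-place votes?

First-place votes: A 0, D 11, B 1, C 3.
D has the most first-place votes.

D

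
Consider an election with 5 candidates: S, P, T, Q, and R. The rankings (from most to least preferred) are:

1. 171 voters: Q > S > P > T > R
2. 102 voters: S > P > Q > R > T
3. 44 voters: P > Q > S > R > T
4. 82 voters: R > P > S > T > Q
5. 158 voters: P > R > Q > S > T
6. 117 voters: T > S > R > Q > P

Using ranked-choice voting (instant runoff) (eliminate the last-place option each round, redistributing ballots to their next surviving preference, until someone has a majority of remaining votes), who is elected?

P

Round 1: S 102, P 202, T 117, Q 171, R 82. Eliminate R.
Round 2: S 102, P 284, T 117, Q 171. Eliminate S.
Round 3: P 386, T 117, Q 171. P has a majority.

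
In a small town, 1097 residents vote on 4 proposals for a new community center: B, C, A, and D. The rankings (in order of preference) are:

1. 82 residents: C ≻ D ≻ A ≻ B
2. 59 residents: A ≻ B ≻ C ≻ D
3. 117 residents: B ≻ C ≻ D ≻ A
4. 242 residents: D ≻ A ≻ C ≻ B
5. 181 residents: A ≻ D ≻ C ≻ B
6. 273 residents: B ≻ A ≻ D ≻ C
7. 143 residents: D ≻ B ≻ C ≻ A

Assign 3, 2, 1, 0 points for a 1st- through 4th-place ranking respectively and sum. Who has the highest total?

B: 82·0 + 59·2 + 117·3 + 242·0 + 181·0 + 273·3 + 143·2 = 1574
C: 82·3 + 59·1 + 117·2 + 242·1 + 181·1 + 273·0 + 143·1 = 1105
A: 82·1 + 59·3 + 117·0 + 242·2 + 181·3 + 273·2 + 143·0 = 1832
D: 82·2 + 59·0 + 117·1 + 242·3 + 181·2 + 273·1 + 143·3 = 2071
D has the highest Borda score (2071).

D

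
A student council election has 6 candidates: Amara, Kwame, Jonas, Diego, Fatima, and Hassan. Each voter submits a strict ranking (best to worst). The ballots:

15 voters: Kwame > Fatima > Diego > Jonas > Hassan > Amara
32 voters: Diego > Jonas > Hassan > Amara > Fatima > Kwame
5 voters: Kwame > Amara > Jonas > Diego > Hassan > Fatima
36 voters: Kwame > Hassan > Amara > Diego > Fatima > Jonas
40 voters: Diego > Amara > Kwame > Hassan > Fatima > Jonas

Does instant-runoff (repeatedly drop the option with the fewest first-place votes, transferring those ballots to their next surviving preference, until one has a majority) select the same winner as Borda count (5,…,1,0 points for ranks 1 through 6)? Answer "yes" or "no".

Instant-runoff — R1 Amara 0, Kwame 56, Jonas 0, Diego 72, Fatima 0, Hassan 0 (Diego winner). Winner: Diego.
Borda — scores: Amara 352, Kwame 400, Jonas 173, Diego 487, Fatima 168, Hassan 340. Winner: Diego.
The two methods agree.

yes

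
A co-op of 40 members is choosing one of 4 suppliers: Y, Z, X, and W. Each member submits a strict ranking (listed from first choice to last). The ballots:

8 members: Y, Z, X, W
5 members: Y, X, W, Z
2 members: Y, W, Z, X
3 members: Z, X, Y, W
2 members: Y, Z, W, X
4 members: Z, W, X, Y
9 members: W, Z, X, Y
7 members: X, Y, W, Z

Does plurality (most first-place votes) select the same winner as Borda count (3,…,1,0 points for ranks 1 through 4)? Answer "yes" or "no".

yes

Plurality — first-place votes: Y 17, Z 7, X 7, W 9. Winner: Y.
Borda — scores: Y 68, Z 61, X 58, W 53. Winner: Y.
The two methods agree.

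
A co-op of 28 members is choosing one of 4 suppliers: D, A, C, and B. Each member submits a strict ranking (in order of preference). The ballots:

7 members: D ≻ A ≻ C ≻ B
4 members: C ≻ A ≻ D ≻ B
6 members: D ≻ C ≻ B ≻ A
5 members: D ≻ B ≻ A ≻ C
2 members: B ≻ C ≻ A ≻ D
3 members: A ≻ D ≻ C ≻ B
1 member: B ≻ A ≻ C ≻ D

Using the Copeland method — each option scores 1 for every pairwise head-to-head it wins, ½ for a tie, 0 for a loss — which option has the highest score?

D

D: beats A, C, and B → score 3.
A: beats C; ties B; loses to D → score 1.5.
C: beats B; loses to D and A → score 1.
B: ties A; loses to D and C → score 0.5.
D has the best pairwise record.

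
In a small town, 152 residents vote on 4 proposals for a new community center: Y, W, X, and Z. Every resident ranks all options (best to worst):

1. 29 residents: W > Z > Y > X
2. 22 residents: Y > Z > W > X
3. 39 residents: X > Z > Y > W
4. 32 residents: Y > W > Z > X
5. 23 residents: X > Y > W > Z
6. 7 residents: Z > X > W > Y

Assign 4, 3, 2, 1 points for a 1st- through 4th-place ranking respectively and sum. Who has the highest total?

Y

Y: 29·2 + 22·4 + 39·2 + 32·4 + 23·3 + 7·1 = 428
W: 29·4 + 22·2 + 39·1 + 32·3 + 23·2 + 7·2 = 355
X: 29·1 + 22·1 + 39·4 + 32·1 + 23·4 + 7·3 = 352
Z: 29·3 + 22·3 + 39·3 + 32·2 + 23·1 + 7·4 = 385
Y has the highest Borda score (428).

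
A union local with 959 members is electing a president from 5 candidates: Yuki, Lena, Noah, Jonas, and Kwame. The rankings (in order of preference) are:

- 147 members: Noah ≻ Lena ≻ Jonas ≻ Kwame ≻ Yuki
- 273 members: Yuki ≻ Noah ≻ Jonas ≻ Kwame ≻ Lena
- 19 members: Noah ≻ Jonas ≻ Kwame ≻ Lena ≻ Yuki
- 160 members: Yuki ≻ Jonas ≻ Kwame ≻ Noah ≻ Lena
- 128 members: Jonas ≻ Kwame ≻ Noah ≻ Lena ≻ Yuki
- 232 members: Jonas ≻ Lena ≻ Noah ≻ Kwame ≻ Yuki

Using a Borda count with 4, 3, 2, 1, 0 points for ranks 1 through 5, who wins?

Jonas

Yuki: 147·0 + 273·4 + 19·0 + 160·4 + 128·0 + 232·0 = 1732
Lena: 147·3 + 273·0 + 19·1 + 160·0 + 128·1 + 232·3 = 1284
Noah: 147·4 + 273·3 + 19·4 + 160·1 + 128·2 + 232·2 = 2363
Jonas: 147·2 + 273·2 + 19·3 + 160·3 + 128·4 + 232·4 = 2817
Kwame: 147·1 + 273·1 + 19·2 + 160·2 + 128·3 + 232·1 = 1394
Jonas has the highest Borda score (2817).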